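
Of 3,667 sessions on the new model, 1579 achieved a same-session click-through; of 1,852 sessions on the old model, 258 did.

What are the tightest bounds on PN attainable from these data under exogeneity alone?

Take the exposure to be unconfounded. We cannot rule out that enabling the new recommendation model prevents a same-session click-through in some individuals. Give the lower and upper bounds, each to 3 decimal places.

p₁ = P(outcome | exposed) = 1579/3667 = 0.4306
p₀ = P(outcome | unexposed) = 258/1852 = 0.13931
Under exogeneity alone the bounds on PN are max{0,(p₁−p₀)/p₁} ≤ PN ≤ min{1,(1−p₀)/p₁}.
  lower = (p₁ − p₀)/p₁ = 0.29129 / 0.4306 ≈ 0.6765
  upper = min{1, (1 − p₀)/p₁} = 0.86069 / 0.4306 ≈ 1.9988 → capped at 1

0.676 ≤ PN ≤ 1.000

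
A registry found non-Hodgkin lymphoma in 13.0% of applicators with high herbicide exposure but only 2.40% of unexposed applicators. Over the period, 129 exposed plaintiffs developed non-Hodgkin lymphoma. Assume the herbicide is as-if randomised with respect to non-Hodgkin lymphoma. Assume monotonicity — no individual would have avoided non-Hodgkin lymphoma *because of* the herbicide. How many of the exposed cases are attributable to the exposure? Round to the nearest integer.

about 105 cases

p₁ = 0.13, p₀ = 0.024.
PN = (p₁ − p₀)/p₁ = (0.13 − 0.024) / 0.13 ≈ 0.81538.
Attributable cases ≈ PN × (exposed cases) = 0.81538 × 129 ≈ 105.18.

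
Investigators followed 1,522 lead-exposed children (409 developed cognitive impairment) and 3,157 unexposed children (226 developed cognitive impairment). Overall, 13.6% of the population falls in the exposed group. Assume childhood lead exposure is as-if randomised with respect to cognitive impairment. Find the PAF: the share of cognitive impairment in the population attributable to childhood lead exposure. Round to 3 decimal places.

PAF ≈ 0.272

p₁ = P(outcome | exposed) = 409/1522 = 0.26873
p₀ = P(outcome | unexposed) = 226/3157 = 0.071587
Overall risk P(Y=1) = π·p₁ + (1−π)·p₀ = 0.136×0.26873 + 0.864×0.071587 = 0.098398.
Under exogeneity, PAF = [P(Y=1) − p₀] / P(Y=1).
PAF = (0.098398 − 0.071587) / 0.098398 ≈ 0.2725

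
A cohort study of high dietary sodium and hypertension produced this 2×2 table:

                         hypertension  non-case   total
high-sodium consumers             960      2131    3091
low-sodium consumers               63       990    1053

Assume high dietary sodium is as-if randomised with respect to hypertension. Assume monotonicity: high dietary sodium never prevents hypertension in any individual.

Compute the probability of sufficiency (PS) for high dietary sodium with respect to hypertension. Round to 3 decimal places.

PS ≈ 0.267

p₁ = P(outcome | exposed) = 960/3091 = 0.31058
p₀ = P(outcome | unexposed) = 63/1053 = 0.059829
Under exogeneity and monotonicity, PS = (p₁ − p₀) / (1 − p₀).
PS = (0.31058 − 0.059829) / (1 − 0.059829) = 0.25075 / 0.94017 ≈ 0.2667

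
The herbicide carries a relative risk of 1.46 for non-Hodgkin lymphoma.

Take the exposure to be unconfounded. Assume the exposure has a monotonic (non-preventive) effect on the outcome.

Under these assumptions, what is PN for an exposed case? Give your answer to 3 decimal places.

PN ≈ 0.315

Under exogeneity and monotonicity, PN = (RR − 1) / RR = 1 − 1/RR.
PN = (1.46 − 1) / 1.46 = 0.46 / 1.46 ≈ 0.3151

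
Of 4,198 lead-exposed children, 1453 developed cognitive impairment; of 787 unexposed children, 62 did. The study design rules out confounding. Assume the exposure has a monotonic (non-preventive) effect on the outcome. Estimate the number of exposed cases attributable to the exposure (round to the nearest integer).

p₁ = P(outcome | exposed) = 1453/4198 = 0.34612
p₀ = P(outcome | unexposed) = 62/787 = 0.07878
PN = (p₁ − p₀)/p₁ = (0.34612 − 0.07878) / 0.34612 ≈ 0.77239.
Attributable cases ≈ PN × (exposed cases) = 0.77239 × 1453 ≈ 1122.28.

about 1122 cases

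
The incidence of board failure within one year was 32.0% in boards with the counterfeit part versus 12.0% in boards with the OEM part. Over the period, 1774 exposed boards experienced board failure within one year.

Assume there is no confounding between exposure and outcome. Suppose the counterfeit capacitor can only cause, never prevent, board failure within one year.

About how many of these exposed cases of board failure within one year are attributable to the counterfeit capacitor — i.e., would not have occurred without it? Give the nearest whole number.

p₁ = 0.32, p₀ = 0.12.
PN = (p₁ − p₀)/p₁ = (0.32 − 0.12) / 0.32 ≈ 0.62500.
Attributable cases ≈ PN × (exposed cases) = 0.62500 × 1774 ≈ 1108.75.

about 1109 cases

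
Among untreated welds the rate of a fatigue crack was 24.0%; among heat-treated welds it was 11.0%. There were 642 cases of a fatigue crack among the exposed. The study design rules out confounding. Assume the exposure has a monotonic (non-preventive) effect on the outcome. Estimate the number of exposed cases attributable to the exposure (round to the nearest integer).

about 348 cases

p₁ = 0.24, p₀ = 0.11.
PN = (p₁ − p₀)/p₁ = (0.24 − 0.11) / 0.24 ≈ 0.54167.
Attributable cases ≈ PN × (exposed cases) = 0.54167 × 642 ≈ 347.75.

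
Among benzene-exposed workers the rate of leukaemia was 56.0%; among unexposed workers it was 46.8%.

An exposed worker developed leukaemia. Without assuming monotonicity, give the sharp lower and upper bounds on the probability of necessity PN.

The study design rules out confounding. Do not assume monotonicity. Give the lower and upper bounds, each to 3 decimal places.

p₁ = 0.56, p₀ = 0.468.
Under exogeneity alone the bounds on PN are max{0,(p₁−p₀)/p₁} ≤ PN ≤ min{1,(1−p₀)/p₁}.
  lower = (p₁ − p₀)/p₁ = 0.092 / 0.56 ≈ 0.1643
  upper = min{1, (1 − p₀)/p₁} = 0.532 / 0.56 ≈ 0.9500

0.164 ≤ PN ≤ 0.950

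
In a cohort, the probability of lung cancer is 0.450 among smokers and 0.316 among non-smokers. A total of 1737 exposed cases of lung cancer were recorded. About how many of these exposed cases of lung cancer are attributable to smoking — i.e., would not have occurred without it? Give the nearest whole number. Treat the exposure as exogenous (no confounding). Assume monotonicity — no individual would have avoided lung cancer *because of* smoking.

about 517 cases

Let p₁ = 0.45, p₀ = 0.316.
PN = (p₁ − p₀)/p₁ = (0.45 − 0.316) / 0.45 ≈ 0.29778.
Attributable cases ≈ PN × (exposed cases) = 0.29778 × 1737 ≈ 517.24.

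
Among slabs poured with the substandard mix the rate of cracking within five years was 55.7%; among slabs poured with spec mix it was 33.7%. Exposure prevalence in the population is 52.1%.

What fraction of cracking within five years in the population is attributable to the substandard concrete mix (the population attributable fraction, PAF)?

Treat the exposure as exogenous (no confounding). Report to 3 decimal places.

p₁ = 0.557, p₀ = 0.337.
Overall risk P(Y=1) = π·p₁ + (1−π)·p₀ = 0.521×0.557 + 0.479×0.337 = 0.45162.
Under exogeneity, PAF = [P(Y=1) − p₀] / P(Y=1).
PAF = (0.45162 − 0.337) / 0.45162 ≈ 0.2538

PAF ≈ 0.254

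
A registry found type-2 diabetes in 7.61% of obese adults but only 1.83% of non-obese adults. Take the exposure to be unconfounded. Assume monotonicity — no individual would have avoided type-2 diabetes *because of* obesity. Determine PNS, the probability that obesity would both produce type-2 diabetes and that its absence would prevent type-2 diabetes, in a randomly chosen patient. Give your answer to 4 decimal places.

p₁ = 0.0761, p₀ = 0.0183.
Under exogeneity and monotonicity, PNS = p₁ − p₀.
PNS = 0.0761 − 0.0183 = 0.0578

PNS ≈ 0.0578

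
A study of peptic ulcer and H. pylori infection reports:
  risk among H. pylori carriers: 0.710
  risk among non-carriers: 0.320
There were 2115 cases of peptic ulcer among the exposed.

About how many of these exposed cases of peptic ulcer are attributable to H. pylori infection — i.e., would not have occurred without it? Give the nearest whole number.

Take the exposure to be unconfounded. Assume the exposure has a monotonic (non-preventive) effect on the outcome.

about 1162 cases

Let p₁ = 0.71, p₀ = 0.32.
PN = (p₁ − p₀)/p₁ = (0.71 − 0.32) / 0.71 ≈ 0.54930.
Attributable cases ≈ PN × (exposed cases) = 0.54930 × 2115 ≈ 1161.76.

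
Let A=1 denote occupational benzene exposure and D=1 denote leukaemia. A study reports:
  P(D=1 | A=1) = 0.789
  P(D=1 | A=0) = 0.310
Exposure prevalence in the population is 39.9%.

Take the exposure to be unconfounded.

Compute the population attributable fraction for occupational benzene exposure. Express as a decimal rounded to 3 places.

Let p₁ = 0.789, p₀ = 0.31.
Overall risk P(Y=1) = π·p₁ + (1−π)·p₀ = 0.399×0.789 + 0.601×0.31 = 0.50112.
Under exogeneity, PAF = [P(Y=1) − p₀] / P(Y=1).
PAF = (0.50112 − 0.31) / 0.50112 ≈ 0.3814

PAF ≈ 0.381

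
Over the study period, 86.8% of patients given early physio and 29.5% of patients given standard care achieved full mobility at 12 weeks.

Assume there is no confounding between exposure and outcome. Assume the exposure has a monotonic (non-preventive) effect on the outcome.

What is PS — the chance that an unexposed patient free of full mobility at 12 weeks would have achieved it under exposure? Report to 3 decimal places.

PS ≈ 0.813

p₁ = 0.868, p₀ = 0.295.
Under exogeneity and monotonicity, PS = (p₁ − p₀) / (1 − p₀).
PS = (0.868 − 0.295) / (1 − 0.295) = 0.573 / 0.705 ≈ 0.8128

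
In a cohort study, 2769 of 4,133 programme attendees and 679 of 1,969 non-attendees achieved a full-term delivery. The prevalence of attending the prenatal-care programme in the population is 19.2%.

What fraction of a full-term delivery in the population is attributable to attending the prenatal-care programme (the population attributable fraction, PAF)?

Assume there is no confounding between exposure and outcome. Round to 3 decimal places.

PAF ≈ 0.153

p₁ = P(outcome | exposed) = 2769/4133 = 0.66997
p₀ = P(outcome | unexposed) = 679/1969 = 0.34485
Overall risk P(Y=1) = π·p₁ + (1−π)·p₀ = 0.192×0.66997 + 0.808×0.34485 = 0.40727.
Under exogeneity, PAF = [P(Y=1) − p₀] / P(Y=1).
PAF = (0.40727 − 0.34485) / 0.40727 ≈ 0.1533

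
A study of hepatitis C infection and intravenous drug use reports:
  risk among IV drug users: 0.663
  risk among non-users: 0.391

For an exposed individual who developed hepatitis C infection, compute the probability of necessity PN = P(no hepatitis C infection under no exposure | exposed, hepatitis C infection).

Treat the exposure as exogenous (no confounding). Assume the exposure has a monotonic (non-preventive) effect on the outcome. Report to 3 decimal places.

PN ≈ 0.410

Let p₁ = 0.663, p₀ = 0.391.
Under exogeneity and monotonicity, PN = (p₁ − p₀) / p₁.
PN = (0.663 − 0.391) / 0.663 = 0.272 / 0.663 ≈ 0.4103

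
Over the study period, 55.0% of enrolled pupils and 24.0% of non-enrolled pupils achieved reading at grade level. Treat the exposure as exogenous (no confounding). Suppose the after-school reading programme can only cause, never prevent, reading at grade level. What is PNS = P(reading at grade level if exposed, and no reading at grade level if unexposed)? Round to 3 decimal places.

p₁ = 0.55, p₀ = 0.24.
Under exogeneity and monotonicity, PNS = p₁ − p₀.
PNS = 0.55 − 0.24 = 0.31

PNS ≈ 0.310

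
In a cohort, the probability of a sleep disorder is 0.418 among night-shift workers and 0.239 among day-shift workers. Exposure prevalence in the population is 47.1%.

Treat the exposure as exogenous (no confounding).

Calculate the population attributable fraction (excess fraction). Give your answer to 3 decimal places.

PAF ≈ 0.261

Let p₁ = 0.418, p₀ = 0.239.
Overall risk P(Y=1) = π·p₁ + (1−π)·p₀ = 0.471×0.418 + 0.529×0.239 = 0.32331.
Under exogeneity, PAF = [P(Y=1) − p₀] / P(Y=1).
PAF = (0.32331 − 0.239) / 0.32331 ≈ 0.2608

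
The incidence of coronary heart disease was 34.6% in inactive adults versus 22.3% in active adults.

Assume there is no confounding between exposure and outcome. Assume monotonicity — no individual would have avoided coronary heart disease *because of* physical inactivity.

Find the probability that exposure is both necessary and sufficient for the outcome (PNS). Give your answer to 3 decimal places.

PNS ≈ 0.123

p₁ = 0.346, p₀ = 0.223.
Under exogeneity and monotonicity, PNS = p₁ − p₀.
PNS = 0.346 − 0.223 = 0.123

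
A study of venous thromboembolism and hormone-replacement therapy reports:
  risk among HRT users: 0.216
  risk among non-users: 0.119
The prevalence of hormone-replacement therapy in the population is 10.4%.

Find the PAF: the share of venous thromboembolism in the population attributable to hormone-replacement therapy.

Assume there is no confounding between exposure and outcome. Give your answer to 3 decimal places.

Let p₁ = 0.216, p₀ = 0.119.
Overall risk P(Y=1) = π·p₁ + (1−π)·p₀ = 0.104×0.216 + 0.896×0.119 = 0.12909.
Under exogeneity, PAF = [P(Y=1) − p₀] / P(Y=1).
PAF = (0.12909 − 0.119) / 0.12909 ≈ 0.0781

PAF ≈ 0.078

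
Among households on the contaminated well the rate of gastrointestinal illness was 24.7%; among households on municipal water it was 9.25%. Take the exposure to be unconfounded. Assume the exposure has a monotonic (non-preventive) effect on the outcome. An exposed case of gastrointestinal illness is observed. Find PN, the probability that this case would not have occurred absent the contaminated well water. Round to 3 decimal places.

PN ≈ 0.626

p₁ = 0.247, p₀ = 0.0925.
Under exogeneity and monotonicity, PN = (p₁ − p₀) / p₁.
PN = (0.247 − 0.0925) / 0.247 = 0.1545 / 0.247 ≈ 0.6255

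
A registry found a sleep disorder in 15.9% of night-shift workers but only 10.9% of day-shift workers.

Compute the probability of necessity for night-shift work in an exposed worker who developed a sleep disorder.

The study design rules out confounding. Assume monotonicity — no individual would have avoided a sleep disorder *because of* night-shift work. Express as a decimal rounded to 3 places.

p₁ = 0.159, p₀ = 0.109.
Under exogeneity and monotonicity, PN = (p₁ − p₀) / p₁.
PN = (0.159 − 0.109) / 0.159 = 0.05 / 0.159 ≈ 0.3145

PN ≈ 0.314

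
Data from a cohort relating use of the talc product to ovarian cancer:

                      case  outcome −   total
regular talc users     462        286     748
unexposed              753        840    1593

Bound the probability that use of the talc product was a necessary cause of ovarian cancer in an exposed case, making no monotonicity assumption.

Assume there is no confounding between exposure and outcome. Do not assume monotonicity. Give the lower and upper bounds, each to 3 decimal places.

0.235 ≤ PN ≤ 0.854

p₁ = P(outcome | exposed) = 462/748 = 0.61765
p₀ = P(outcome | unexposed) = 753/1593 = 0.47269
Under exogeneity alone the bounds on PN are max{0,(p₁−p₀)/p₁} ≤ PN ≤ min{1,(1−p₀)/p₁}.
  lower = (p₁ − p₀)/p₁ = 0.14495 / 0.61765 ≈ 0.2347
  upper = min{1, (1 − p₀)/p₁} = 0.52731 / 0.61765 ≈ 0.8537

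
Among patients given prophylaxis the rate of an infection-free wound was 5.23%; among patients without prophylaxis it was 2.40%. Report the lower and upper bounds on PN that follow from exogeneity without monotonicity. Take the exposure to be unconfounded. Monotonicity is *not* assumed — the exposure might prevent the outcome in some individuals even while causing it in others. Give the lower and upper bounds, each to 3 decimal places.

0.541 ≤ PN ≤ 1.000

p₁ = 0.0523, p₀ = 0.024.
Under exogeneity alone the bounds on PN are max{0,(p₁−p₀)/p₁} ≤ PN ≤ min{1,(1−p₀)/p₁}.
  lower = (p₁ − p₀)/p₁ = 0.0283 / 0.0523 ≈ 0.5411
  upper = min{1, (1 − p₀)/p₁} = 0.976 / 0.0523 ≈ 18.6616 → capped at 1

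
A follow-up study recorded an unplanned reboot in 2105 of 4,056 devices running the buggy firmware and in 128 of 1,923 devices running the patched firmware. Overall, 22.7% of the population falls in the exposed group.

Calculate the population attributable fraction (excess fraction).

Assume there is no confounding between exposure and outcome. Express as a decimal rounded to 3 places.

p₁ = P(outcome | exposed) = 2105/4056 = 0.51898
p₀ = P(outcome | unexposed) = 128/1923 = 0.066563
Overall risk P(Y=1) = π·p₁ + (1−π)·p₀ = 0.227×0.51898 + 0.773×0.066563 = 0.16926.
Under exogeneity, PAF = [P(Y=1) − p₀] / P(Y=1).
PAF = (0.16926 − 0.066563) / 0.16926 ≈ 0.6067

PAF ≈ 0.607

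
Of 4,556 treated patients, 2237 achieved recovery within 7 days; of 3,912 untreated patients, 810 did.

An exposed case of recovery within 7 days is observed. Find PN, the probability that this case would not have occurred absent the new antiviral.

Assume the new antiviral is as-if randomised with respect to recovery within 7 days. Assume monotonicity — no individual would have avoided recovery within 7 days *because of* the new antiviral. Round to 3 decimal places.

p₁ = P(outcome | exposed) = 2237/4556 = 0.491
p₀ = P(outcome | unexposed) = 810/3912 = 0.20706
Under exogeneity and monotonicity, PN = (p₁ − p₀) / p₁.
PN = (0.491 − 0.20706) / 0.491 = 0.28395 / 0.491 ≈ 0.5783

PN ≈ 0.578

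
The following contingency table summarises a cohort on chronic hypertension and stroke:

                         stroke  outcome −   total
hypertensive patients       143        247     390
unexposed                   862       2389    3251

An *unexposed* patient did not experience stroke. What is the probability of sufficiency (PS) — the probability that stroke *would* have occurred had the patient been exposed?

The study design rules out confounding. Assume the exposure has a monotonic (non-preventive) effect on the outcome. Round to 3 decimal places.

p₁ = P(outcome | exposed) = 143/390 = 0.36667
p₀ = P(outcome | unexposed) = 862/3251 = 0.26515
Under exogeneity and monotonicity, PS = (p₁ − p₀)/(1 − p₀).
PS = (0.36667 − 0.26515) / 0.73485 ≈ 0.1381

PS ≈ 0.138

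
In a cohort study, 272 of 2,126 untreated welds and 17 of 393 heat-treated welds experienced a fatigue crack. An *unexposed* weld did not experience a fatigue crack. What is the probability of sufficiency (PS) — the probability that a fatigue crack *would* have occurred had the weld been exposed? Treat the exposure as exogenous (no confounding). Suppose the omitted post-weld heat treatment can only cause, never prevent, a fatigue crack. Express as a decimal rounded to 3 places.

PS ≈ 0.089

p₁ = P(outcome | exposed) = 272/2126 = 0.12794
p₀ = P(outcome | unexposed) = 17/393 = 0.043257
Under exogeneity and monotonicity, PS = (p₁ − p₀) / (1 − p₀).
PS = (0.12794 − 0.043257) / (1 − 0.043257) = 0.084683 / 0.95674 ≈ 0.0885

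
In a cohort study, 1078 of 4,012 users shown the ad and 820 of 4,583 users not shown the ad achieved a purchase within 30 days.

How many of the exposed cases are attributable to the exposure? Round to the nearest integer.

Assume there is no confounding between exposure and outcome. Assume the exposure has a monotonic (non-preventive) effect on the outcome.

about 360 cases

p₁ = P(outcome | exposed) = 1078/4012 = 0.26869
p₀ = P(outcome | unexposed) = 820/4583 = 0.17892
PN = (p₁ − p₀)/p₁ = (0.26869 − 0.17892) / 0.26869 ≈ 0.33410.
Attributable cases ≈ PN × (exposed cases) = 0.33410 × 1078 ≈ 360.16.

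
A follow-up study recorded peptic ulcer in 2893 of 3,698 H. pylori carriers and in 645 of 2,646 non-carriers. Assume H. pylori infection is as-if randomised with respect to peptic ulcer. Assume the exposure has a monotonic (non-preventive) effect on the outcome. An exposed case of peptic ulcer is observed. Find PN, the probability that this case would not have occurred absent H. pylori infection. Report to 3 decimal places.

PN ≈ 0.688

p₁ = P(outcome | exposed) = 2893/3698 = 0.78231
p₀ = P(outcome | unexposed) = 645/2646 = 0.24376
Under exogeneity and monotonicity, PN = (p₁ − p₀) / p₁.
PN = (0.78231 − 0.24376) / 0.78231 = 0.53855 / 0.78231 ≈ 0.6884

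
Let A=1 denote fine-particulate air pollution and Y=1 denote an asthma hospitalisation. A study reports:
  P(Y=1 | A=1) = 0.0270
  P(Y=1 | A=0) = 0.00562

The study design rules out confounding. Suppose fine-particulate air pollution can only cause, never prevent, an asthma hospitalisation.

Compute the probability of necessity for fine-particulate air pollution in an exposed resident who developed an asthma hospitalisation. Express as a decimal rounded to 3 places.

PN ≈ 0.792

Let p₁ = 0.027, p₀ = 0.00562.
Under exogeneity and monotonicity, PN = (p₁ − p₀) / p₁.
PN = (0.027 − 0.00562) / 0.027 = 0.02138 / 0.027 ≈ 0.7919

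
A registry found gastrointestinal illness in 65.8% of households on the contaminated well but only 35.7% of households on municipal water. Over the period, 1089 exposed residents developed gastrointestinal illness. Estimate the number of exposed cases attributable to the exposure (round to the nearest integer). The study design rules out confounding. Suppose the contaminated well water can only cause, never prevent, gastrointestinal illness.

p₁ = 0.658, p₀ = 0.357.
PN = (p₁ − p₀)/p₁ = (0.658 − 0.357) / 0.658 ≈ 0.45745.
Attributable cases ≈ PN × (exposed cases) = 0.45745 × 1089 ≈ 498.16.

about 498 cases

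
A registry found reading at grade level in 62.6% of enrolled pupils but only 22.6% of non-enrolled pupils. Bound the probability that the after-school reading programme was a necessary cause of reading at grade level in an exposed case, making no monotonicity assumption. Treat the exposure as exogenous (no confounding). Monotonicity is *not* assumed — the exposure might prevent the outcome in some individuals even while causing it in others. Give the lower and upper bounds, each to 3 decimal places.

p₁ = 0.626, p₀ = 0.226.
Under exogeneity alone the bounds on PN are max{0,(p₁−p₀)/p₁} ≤ PN ≤ min{1,(1−p₀)/p₁}.
  lower = (p₁ − p₀)/p₁ = 0.4 / 0.626 ≈ 0.6390
  upper = min{1, (1 − p₀)/p₁} = 0.774 / 0.626 ≈ 1.2364 → capped at 1

0.639 ≤ PN ≤ 1.000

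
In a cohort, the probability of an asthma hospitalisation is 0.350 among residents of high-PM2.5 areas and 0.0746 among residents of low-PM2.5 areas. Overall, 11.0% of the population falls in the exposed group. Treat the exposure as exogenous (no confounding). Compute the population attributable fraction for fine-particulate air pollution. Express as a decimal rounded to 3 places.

PAF ≈ 0.289

Let p₁ = 0.35, p₀ = 0.0746.
Overall risk P(Y=1) = π·p₁ + (1−π)·p₀ = 0.11×0.35 + 0.89×0.0746 = 0.10489.
Under exogeneity, PAF = [P(Y=1) − p₀] / P(Y=1).
PAF = (0.10489 − 0.0746) / 0.10489 ≈ 0.2888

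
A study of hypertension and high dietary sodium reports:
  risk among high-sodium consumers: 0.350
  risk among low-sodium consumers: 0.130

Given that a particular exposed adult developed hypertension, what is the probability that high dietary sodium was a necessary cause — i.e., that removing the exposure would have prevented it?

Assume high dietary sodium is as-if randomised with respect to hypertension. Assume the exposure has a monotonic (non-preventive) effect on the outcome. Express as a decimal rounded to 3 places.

Let p₁ = 0.35, p₀ = 0.13.
Under exogeneity and monotonicity, PN = (p₁ − p₀) / p₁.
PN = (0.35 − 0.13) / 0.35 = 0.22 / 0.35 ≈ 0.6286

PN ≈ 0.629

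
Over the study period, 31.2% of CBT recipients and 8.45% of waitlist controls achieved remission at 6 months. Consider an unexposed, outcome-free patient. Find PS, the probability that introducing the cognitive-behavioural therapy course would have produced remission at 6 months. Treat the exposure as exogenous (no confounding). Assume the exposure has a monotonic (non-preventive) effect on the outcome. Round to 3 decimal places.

p₁ = 0.312, p₀ = 0.0845.
Under exogeneity and monotonicity, PS = (p₁ − p₀) / (1 − p₀).
PS = (0.312 − 0.0845) / (1 − 0.0845) = 0.2275 / 0.9155 ≈ 0.2485

PS ≈ 0.248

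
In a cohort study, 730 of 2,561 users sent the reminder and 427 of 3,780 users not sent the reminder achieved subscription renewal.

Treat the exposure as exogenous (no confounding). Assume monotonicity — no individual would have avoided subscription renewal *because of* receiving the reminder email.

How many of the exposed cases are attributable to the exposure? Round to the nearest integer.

about 441 cases

p₁ = P(outcome | exposed) = 730/2561 = 0.28504
p₀ = P(outcome | unexposed) = 427/3780 = 0.11296
PN = (p₁ − p₀)/p₁ = (0.28504 − 0.11296) / 0.28504 ≈ 0.60370.
Attributable cases ≈ PN × (exposed cases) = 0.60370 × 730 ≈ 440.70.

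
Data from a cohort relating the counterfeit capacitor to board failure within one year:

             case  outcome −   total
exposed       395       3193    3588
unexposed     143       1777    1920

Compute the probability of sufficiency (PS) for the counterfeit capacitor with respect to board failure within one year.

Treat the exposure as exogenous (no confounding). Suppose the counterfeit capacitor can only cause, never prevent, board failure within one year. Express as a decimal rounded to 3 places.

PS ≈ 0.038

p₁ = P(outcome | exposed) = 395/3588 = 0.11009
p₀ = P(outcome | unexposed) = 143/1920 = 0.074479
Under exogeneity and monotonicity, PS = (p₁ − p₀) / (1 − p₀).
PS = (0.11009 − 0.074479) / (1 − 0.074479) = 0.03561 / 0.92552 ≈ 0.0385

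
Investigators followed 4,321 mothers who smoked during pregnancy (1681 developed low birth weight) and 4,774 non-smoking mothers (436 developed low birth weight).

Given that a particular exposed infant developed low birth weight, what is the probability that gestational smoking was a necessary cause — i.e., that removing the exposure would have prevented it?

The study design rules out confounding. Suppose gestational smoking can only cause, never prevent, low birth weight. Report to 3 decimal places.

PN ≈ 0.765

p₁ = P(outcome | exposed) = 1681/4321 = 0.38903
p₀ = P(outcome | unexposed) = 436/4774 = 0.091328
Under exogeneity and monotonicity, PN = (p₁ − p₀) / p₁.
PN = (0.38903 − 0.091328) / 0.38903 = 0.2977 / 0.38903 ≈ 0.7652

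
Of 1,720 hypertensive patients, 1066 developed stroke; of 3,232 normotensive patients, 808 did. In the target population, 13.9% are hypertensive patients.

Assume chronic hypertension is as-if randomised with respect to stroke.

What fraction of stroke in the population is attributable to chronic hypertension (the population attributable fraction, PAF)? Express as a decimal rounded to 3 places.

PAF ≈ 0.171

p₁ = P(outcome | exposed) = 1066/1720 = 0.61977
p₀ = P(outcome | unexposed) = 808/3232 = 0.25
Overall risk P(Y=1) = π·p₁ + (1−π)·p₀ = 0.139×0.61977 + 0.861×0.25 = 0.3014.
Under exogeneity, PAF = [P(Y=1) − p₀] / P(Y=1).
PAF = (0.3014 − 0.25) / 0.3014 ≈ 0.1705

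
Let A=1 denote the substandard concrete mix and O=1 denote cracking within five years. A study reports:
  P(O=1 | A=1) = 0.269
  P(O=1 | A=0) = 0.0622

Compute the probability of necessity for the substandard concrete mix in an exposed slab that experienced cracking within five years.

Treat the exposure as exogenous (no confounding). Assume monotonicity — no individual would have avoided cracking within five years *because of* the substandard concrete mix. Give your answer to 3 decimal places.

PN ≈ 0.769

Let p₁ = 0.269, p₀ = 0.0622.
Under exogeneity and monotonicity, PN = (p₁ − p₀) / p₁.
PN = (0.269 − 0.0622) / 0.269 = 0.2068 / 0.269 ≈ 0.7688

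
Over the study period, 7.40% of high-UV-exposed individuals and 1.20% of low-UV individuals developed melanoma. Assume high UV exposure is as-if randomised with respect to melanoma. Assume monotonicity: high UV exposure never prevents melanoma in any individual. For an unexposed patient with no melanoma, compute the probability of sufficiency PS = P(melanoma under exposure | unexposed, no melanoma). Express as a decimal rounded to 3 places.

p₁ = 0.074, p₀ = 0.012.
Under exogeneity and monotonicity, PS = (p₁ − p₀) / (1 − p₀).
PS = (0.074 − 0.012) / (1 − 0.012) = 0.062 / 0.988 ≈ 0.0628

PS ≈ 0.063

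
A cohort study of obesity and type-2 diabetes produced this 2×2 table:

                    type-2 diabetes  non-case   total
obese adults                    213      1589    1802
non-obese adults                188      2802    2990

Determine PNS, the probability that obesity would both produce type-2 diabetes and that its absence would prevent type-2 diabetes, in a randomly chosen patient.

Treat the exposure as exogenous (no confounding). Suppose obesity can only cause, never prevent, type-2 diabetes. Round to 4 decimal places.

p₁ = P(outcome | exposed) = 213/1802 = 0.1182
p₀ = P(outcome | unexposed) = 188/2990 = 0.062876
Under exogeneity and monotonicity, PNS = p₁ − p₀.
PNS = 0.1182 − 0.062876 = 0.055326

PNS ≈ 0.0553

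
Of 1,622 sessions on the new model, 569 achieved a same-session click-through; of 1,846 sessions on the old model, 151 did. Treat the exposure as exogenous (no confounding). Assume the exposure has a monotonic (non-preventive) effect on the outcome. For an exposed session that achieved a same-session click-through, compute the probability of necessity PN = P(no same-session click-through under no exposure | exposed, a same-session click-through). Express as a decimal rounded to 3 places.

p₁ = P(outcome | exposed) = 569/1622 = 0.3508
p₀ = P(outcome | unexposed) = 151/1846 = 0.081798
Under exogeneity and monotonicity, PN = (p₁ − p₀) / p₁.
PN = (0.3508 − 0.081798) / 0.3508 = 0.269 / 0.3508 ≈ 0.7668

PN ≈ 0.767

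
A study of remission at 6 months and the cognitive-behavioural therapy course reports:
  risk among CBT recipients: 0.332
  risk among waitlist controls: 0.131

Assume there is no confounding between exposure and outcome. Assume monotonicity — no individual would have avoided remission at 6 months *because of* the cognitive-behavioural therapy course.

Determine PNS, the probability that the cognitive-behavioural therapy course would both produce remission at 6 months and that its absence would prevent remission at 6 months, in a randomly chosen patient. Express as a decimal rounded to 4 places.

PNS ≈ 0.2010

Let p₁ = 0.332, p₀ = 0.131.
Under exogeneity and monotonicity, PNS = p₁ − p₀.
PNS = 0.332 − 0.131 = 0.201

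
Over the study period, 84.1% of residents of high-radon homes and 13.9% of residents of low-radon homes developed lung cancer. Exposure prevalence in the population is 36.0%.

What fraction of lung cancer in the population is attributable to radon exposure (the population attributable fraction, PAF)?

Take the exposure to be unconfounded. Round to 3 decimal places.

p₁ = 0.841, p₀ = 0.139.
Overall risk P(Y=1) = π·p₁ + (1−π)·p₀ = 0.36×0.841 + 0.64×0.139 = 0.39172.
Under exogeneity, PAF = [P(Y=1) − p₀] / P(Y=1).
PAF = (0.39172 − 0.139) / 0.39172 ≈ 0.6452

PAF ≈ 0.645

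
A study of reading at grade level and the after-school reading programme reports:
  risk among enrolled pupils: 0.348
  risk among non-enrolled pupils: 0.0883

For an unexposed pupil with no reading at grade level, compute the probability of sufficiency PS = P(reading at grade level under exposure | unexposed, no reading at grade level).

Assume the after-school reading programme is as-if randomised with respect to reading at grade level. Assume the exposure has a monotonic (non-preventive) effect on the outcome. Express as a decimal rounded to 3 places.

PS ≈ 0.285

Let p₁ = 0.348, p₀ = 0.0883.
Under exogeneity and monotonicity, PS = (p₁ − p₀) / (1 − p₀).
PS = (0.348 − 0.0883) / (1 − 0.0883) = 0.2597 / 0.9117 ≈ 0.2849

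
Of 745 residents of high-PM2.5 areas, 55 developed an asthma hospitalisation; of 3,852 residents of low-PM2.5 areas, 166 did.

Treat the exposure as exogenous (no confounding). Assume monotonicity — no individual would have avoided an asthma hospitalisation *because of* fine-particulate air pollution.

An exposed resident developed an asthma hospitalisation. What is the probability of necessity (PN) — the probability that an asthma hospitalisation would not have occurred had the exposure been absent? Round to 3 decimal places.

p₁ = P(outcome | exposed) = 55/745 = 0.073826
p₀ = P(outcome | unexposed) = 166/3852 = 0.043094
Under exogeneity and monotonicity, PN = (p₁ − p₀) / p₁.
PN = (0.073826 − 0.043094) / 0.073826 = 0.030731 / 0.073826 ≈ 0.4163

PN ≈ 0.416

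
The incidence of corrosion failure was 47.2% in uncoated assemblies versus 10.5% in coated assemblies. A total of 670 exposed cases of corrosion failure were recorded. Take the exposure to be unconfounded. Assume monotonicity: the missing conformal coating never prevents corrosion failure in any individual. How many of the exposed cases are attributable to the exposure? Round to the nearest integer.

p₁ = 0.472, p₀ = 0.105.
PN = (p₁ − p₀)/p₁ = (0.472 − 0.105) / 0.472 ≈ 0.77754.
Attributable cases ≈ PN × (exposed cases) = 0.77754 × 670 ≈ 520.95.

about 521 cases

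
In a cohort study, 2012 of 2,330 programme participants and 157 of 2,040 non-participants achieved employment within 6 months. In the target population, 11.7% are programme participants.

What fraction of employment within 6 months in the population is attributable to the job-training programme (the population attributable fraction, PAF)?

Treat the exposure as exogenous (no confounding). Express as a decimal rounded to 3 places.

PAF ≈ 0.545

p₁ = P(outcome | exposed) = 2012/2330 = 0.86352
p₀ = P(outcome | unexposed) = 157/2040 = 0.076961
Overall risk P(Y=1) = π·p₁ + (1−π)·p₀ = 0.117×0.86352 + 0.883×0.076961 = 0.16899.
Under exogeneity, PAF = [P(Y=1) − p₀] / P(Y=1).
PAF = (0.16899 − 0.076961) / 0.16899 ≈ 0.5446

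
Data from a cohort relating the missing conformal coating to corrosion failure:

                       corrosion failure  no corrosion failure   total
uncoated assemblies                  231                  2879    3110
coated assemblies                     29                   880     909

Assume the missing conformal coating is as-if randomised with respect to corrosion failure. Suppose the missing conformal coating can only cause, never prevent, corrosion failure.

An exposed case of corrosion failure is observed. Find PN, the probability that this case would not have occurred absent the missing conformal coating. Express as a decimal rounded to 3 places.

p₁ = P(outcome | exposed) = 231/3110 = 0.074277
p₀ = P(outcome | unexposed) = 29/909 = 0.031903
Under exogeneity and monotonicity, PN = (p₁ − p₀) / p₁.
PN = (0.074277 − 0.031903) / 0.074277 = 0.042373 / 0.074277 ≈ 0.5705

PN ≈ 0.570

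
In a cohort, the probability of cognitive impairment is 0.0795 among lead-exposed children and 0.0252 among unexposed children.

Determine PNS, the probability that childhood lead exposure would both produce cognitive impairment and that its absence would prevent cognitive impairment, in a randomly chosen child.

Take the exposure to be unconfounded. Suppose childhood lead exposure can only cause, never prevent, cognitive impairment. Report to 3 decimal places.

PNS ≈ 0.054

Let p₁ = 0.0795, p₀ = 0.0252.
Under exogeneity and monotonicity, PNS = p₁ − p₀.
PNS = 0.0795 − 0.0252 = 0.0543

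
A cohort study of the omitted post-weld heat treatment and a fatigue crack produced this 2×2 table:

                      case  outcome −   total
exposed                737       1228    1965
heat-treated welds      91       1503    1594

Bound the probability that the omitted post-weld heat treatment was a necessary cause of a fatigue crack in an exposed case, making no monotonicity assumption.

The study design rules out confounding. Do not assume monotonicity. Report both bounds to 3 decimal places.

0.848 ≤ PN ≤ 1.000

p₁ = P(outcome | exposed) = 737/1965 = 0.37506
p₀ = P(outcome | unexposed) = 91/1594 = 0.057089
Under exogeneity alone the bounds on PN are max{0,(p₁−p₀)/p₁} ≤ PN ≤ min{1,(1−p₀)/p₁}.
  lower = (p₁ − p₀)/p₁ = 0.31797 / 0.37506 ≈ 0.8478
  upper = min{1, (1 − p₀)/p₁} = 0.94291 / 0.37506 ≈ 2.5140 → capped at 1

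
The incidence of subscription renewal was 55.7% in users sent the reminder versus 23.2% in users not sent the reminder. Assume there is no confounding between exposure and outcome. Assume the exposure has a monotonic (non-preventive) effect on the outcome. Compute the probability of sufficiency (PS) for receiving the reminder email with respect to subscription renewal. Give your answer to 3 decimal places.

p₁ = 0.557, p₀ = 0.232.
Under exogeneity and monotonicity, PS = (p₁ − p₀) / (1 − p₀).
PS = (0.557 − 0.232) / (1 − 0.232) = 0.325 / 0.768 ≈ 0.4232

PS ≈ 0.423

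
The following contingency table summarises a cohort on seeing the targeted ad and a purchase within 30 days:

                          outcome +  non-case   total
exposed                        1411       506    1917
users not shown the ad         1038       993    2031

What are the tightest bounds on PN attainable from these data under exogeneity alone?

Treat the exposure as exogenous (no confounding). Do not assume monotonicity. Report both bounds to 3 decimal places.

p₁ = P(outcome | exposed) = 1411/1917 = 0.73605
p₀ = P(outcome | unexposed) = 1038/2031 = 0.51108
Under exogeneity alone the bounds on PN are max{0,(p₁−p₀)/p₁} ≤ PN ≤ min{1,(1−p₀)/p₁}.
  lower = (p₁ − p₀)/p₁ = 0.22497 / 0.73605 ≈ 0.3056
  upper = min{1, (1 − p₀)/p₁} = 0.48892 / 0.73605 ≈ 0.6643

0.306 ≤ PN ≤ 0.664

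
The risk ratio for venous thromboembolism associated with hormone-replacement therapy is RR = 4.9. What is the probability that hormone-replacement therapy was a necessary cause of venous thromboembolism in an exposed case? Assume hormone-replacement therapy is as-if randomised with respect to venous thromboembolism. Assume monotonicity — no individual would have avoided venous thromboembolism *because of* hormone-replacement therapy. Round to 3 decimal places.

Under exogeneity and monotonicity, PN = (RR − 1) / RR = 1 − 1/RR.
PN = (4.9 − 1) / 4.9 = 3.9 / 4.9 ≈ 0.7959

PN ≈ 0.796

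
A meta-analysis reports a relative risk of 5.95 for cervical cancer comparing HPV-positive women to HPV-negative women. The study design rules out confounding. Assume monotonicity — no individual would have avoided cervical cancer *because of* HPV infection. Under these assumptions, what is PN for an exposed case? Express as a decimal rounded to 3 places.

Under exogeneity and monotonicity, PN = (RR − 1) / RR = 1 − 1/RR.
PN = (5.95 − 1) / 5.95 = 4.95 / 5.95 ≈ 0.8319

PN ≈ 0.832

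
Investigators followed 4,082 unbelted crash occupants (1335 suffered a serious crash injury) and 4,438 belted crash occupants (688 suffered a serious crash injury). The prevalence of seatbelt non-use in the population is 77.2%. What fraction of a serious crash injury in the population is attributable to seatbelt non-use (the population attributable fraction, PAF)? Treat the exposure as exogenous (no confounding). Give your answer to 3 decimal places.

PAF ≈ 0.461

p₁ = P(outcome | exposed) = 1335/4082 = 0.32705
p₀ = P(outcome | unexposed) = 688/4438 = 0.15502
Overall risk P(Y=1) = π·p₁ + (1−π)·p₀ = 0.772×0.32705 + 0.228×0.15502 = 0.28782.
Under exogeneity, PAF = [P(Y=1) − p₀] / P(Y=1).
PAF = (0.28782 − 0.15502) / 0.28782 ≈ 0.4614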